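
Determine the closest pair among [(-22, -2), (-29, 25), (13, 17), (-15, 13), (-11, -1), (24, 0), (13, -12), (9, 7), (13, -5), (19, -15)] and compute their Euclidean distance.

Computing all pairwise distances among 10 points:

d((-22, -2), (-29, 25)) = 27.8927
d((-22, -2), (13, 17)) = 39.8246
d((-22, -2), (-15, 13)) = 16.5529
d((-22, -2), (-11, -1)) = 11.0454
d((-22, -2), (24, 0)) = 46.0435
d((-22, -2), (13, -12)) = 36.4005
d((-22, -2), (9, 7)) = 32.28
d((-22, -2), (13, -5)) = 35.1283
d((-22, -2), (19, -15)) = 43.0116
d((-29, 25), (13, 17)) = 42.7551
d((-29, 25), (-15, 13)) = 18.4391
d((-29, 25), (-11, -1)) = 31.6228
d((-29, 25), (24, 0)) = 58.6003
d((-29, 25), (13, -12)) = 55.9732
d((-29, 25), (9, 7)) = 42.0476
d((-29, 25), (13, -5)) = 51.614
d((-29, 25), (19, -15)) = 62.482
d((13, 17), (-15, 13)) = 28.2843
d((13, 17), (-11, -1)) = 30.0
d((13, 17), (24, 0)) = 20.2485
d((13, 17), (13, -12)) = 29.0
d((13, 17), (9, 7)) = 10.7703
d((13, 17), (13, -5)) = 22.0
d((13, 17), (19, -15)) = 32.5576
d((-15, 13), (-11, -1)) = 14.5602
d((-15, 13), (24, 0)) = 41.1096
d((-15, 13), (13, -12)) = 37.5366
d((-15, 13), (9, 7)) = 24.7386
d((-15, 13), (13, -5)) = 33.2866
d((-15, 13), (19, -15)) = 44.0454
d((-11, -1), (24, 0)) = 35.0143
d((-11, -1), (13, -12)) = 26.4008
d((-11, -1), (9, 7)) = 21.5407
d((-11, -1), (13, -5)) = 24.3311
d((-11, -1), (19, -15)) = 33.1059
d((24, 0), (13, -12)) = 16.2788
d((24, 0), (9, 7)) = 16.5529
d((24, 0), (13, -5)) = 12.083
d((24, 0), (19, -15)) = 15.8114
d((13, -12), (9, 7)) = 19.4165
d((13, -12), (13, -5)) = 7.0
d((13, -12), (19, -15)) = 6.7082 <-- minimum
d((9, 7), (13, -5)) = 12.6491
d((9, 7), (19, -15)) = 24.1661
d((13, -5), (19, -15)) = 11.6619

Closest pair: (13, -12) and (19, -15) with distance 6.7082

The closest pair is (13, -12) and (19, -15) with Euclidean distance 6.7082. For 10 points, brute-force pairwise comparison is shown above. For large n, the divide-and-conquer algorithm (sort by x, recurse on halves, check the dividing strip) achieves O(n log n).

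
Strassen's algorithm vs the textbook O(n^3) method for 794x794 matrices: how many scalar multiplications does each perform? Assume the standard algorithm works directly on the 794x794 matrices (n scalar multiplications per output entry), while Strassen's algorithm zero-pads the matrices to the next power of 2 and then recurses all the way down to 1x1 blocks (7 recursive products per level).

Matrix multiplication for 794x794 matrices:

Strassen's algorithm requires power-of-2 dimensions. Pad 794x794 to 1024x1024 (next power of 2).

Standard algorithm: 794^3 = 500566184 multiplications
Strassen's algorithm: 7^(log2(1024)) = 7^10 = 282475249 multiplications
Savings: 500566184 - 282475249 = 218090935 multiplications

Standard: 500566184 multiplications (794^3). Strassen: 282475249 multiplications (7^10, after padding to 1024x1024). Strassen reduces 8 recursive multiplications to 7 at each level.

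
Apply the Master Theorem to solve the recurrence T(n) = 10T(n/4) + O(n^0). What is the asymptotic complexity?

Master Theorem for T(n) = 10T(n/4) + O(n^0):

a = 10, b = 4, c = 0
log_b(a) = log_4(10) = 1.6610

Case 1: c = 0 < log_4(10) = 1.6610
T(n) = O(n^(log_4 10))

For T(n) = 10T(n/4) + O(n^0): log_4(10) = 1.6610. This is Case 1 of the Master Theorem (c < log_b(a), work dominated by leaves), giving O(n^(log_4 10)).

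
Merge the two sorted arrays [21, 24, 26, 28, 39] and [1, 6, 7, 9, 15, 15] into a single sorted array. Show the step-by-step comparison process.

Merging process:

Compare 21 vs 1: take 1 from right. Merged: [1]
Compare 21 vs 6: take 6 from right. Merged: [1, 6]
Compare 21 vs 7: take 7 from right. Merged: [1, 6, 7]
Compare 21 vs 9: take 9 from right. Merged: [1, 6, 7, 9]
Compare 21 vs 15: take 15 from right. Merged: [1, 6, 7, 9, 15]
Compare 21 vs 15: take 15 from right. Merged: [1, 6, 7, 9, 15, 15]
Append remaining from left: [21, 24, 26, 28, 39]. Merged: [1, 6, 7, 9, 15, 15, 21, 24, 26, 28, 39]

Final merged array: [1, 6, 7, 9, 15, 15, 21, 24, 26, 28, 39]
Total comparisons: 6

The merged array is [1, 6, 7, 9, 15, 15, 21, 24, 26, 28, 39], requiring 6 comparisons. The merge step runs in O(n) time where n is the total number of elements.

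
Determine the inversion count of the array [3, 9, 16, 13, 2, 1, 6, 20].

Finding inversions in [3, 9, 16, 13, 2, 1, 6, 20]:

(0, 4): arr[0]=3 > arr[4]=2
(0, 5): arr[0]=3 > arr[5]=1
(1, 4): arr[1]=9 > arr[4]=2
(1, 5): arr[1]=9 > arr[5]=1
(1, 6): arr[1]=9 > arr[6]=6
(2, 3): arr[2]=16 > arr[3]=13
(2, 4): arr[2]=16 > arr[4]=2
(2, 5): arr[2]=16 > arr[5]=1
(2, 6): arr[2]=16 > arr[6]=6
(3, 4): arr[3]=13 > arr[4]=2
(3, 5): arr[3]=13 > arr[5]=1
(3, 6): arr[3]=13 > arr[6]=6
(4, 5): arr[4]=2 > arr[5]=1

Total inversions: 13

The array has 13 inversion(s): (0,4), (0,5), (1,4), (1,5), (1,6), (2,3), (2,4), (2,5), (2,6), (3,4), (3,5), (3,6), (4,5). Each pair (i,j) satisfies i < j and arr[i] > arr[j].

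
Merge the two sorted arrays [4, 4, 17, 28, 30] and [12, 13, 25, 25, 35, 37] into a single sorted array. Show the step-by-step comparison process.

Merging process:

Compare 4 vs 12: take 4 from left. Merged: [4]
Compare 4 vs 12: take 4 from left. Merged: [4, 4]
Compare 17 vs 12: take 12 from right. Merged: [4, 4, 12]
Compare 17 vs 13: take 13 from right. Merged: [4, 4, 12, 13]
Compare 17 vs 25: take 17 from left. Merged: [4, 4, 12, 13, 17]
Compare 28 vs 25: take 25 from right. Merged: [4, 4, 12, 13, 17, 25]
Compare 28 vs 25: take 25 from right. Merged: [4, 4, 12, 13, 17, 25, 25]
Compare 28 vs 35: take 28 from left. Merged: [4, 4, 12, 13, 17, 25, 25, 28]
Compare 30 vs 35: take 30 from left. Merged: [4, 4, 12, 13, 17, 25, 25, 28, 30]
Append remaining from right: [35, 37]. Merged: [4, 4, 12, 13, 17, 25, 25, 28, 30, 35, 37]

Final merged array: [4, 4, 12, 13, 17, 25, 25, 28, 30, 35, 37]
Total comparisons: 9

The merged array is [4, 4, 12, 13, 17, 25, 25, 28, 30, 35, 37], requiring 9 comparisons. The merge step runs in O(n) time where n is the total number of elements.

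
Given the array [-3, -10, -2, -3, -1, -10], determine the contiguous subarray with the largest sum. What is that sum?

Using Kadane's algorithm on [-3, -10, -2, -3, -1, -10]:

Scanning through the array:
Position 1 (value -10): max_ending_here = -10, max_so_far = -3
Position 2 (value -2): max_ending_here = -2, max_so_far = -2
Position 3 (value -3): max_ending_here = -3, max_so_far = -2
Position 4 (value -1): max_ending_here = -1, max_so_far = -1
Position 5 (value -10): max_ending_here = -10, max_so_far = -1

Maximum subarray: [-1]
Maximum sum: -1

The maximum subarray is [-1] with sum -1. This subarray runs from index 4 to index 4.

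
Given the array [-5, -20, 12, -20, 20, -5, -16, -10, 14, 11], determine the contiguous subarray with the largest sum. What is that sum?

Using Kadane's algorithm on [-5, -20, 12, -20, 20, -5, -16, -10, 14, 11]:

Scanning through the array:
Position 1 (value -20): max_ending_here = -20, max_so_far = -5
Position 2 (value 12): max_ending_here = 12, max_so_far = 12
Position 3 (value -20): max_ending_here = -8, max_so_far = 12
Position 4 (value 20): max_ending_here = 20, max_so_far = 20
Position 5 (value -5): max_ending_here = 15, max_so_far = 20
Position 6 (value -16): max_ending_here = -1, max_so_far = 20
Position 7 (value -10): max_ending_here = -10, max_so_far = 20
Position 8 (value 14): max_ending_here = 14, max_so_far = 20
Position 9 (value 11): max_ending_here = 25, max_so_far = 25

Maximum subarray: [14, 11]
Maximum sum: 25

The maximum subarray is [14, 11] with sum 25. This subarray runs from index 8 to index 9.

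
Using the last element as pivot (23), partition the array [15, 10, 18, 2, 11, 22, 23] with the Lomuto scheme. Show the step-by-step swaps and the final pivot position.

Lomuto partition with pivot = 23:

Initial array: [15, 10, 18, 2, 11, 22, 23]

arr[0]=15 <= 23: swap with position 0, array becomes [15, 10, 18, 2, 11, 22, 23]
arr[1]=10 <= 23: swap with position 1, array becomes [15, 10, 18, 2, 11, 22, 23]
arr[2]=18 <= 23: swap with position 2, array becomes [15, 10, 18, 2, 11, 22, 23]
arr[3]=2 <= 23: swap with position 3, array becomes [15, 10, 18, 2, 11, 22, 23]
arr[4]=11 <= 23: swap with position 4, array becomes [15, 10, 18, 2, 11, 22, 23]
arr[5]=22 <= 23: swap with position 5, array becomes [15, 10, 18, 2, 11, 22, 23]

Place pivot at position 6: [15, 10, 18, 2, 11, 22, 23]
Pivot position: 6

After partitioning with pivot 23, the array becomes [15, 10, 18, 2, 11, 22, 23]. The pivot is placed at index 6. All elements to the left of the pivot are <= 23, and all elements to the right are > 23.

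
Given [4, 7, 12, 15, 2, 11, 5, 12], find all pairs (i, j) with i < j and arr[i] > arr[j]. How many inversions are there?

Finding inversions in [4, 7, 12, 15, 2, 11, 5, 12]:

(0, 4): arr[0]=4 > arr[4]=2
(1, 4): arr[1]=7 > arr[4]=2
(1, 6): arr[1]=7 > arr[6]=5
(2, 4): arr[2]=12 > arr[4]=2
(2, 5): arr[2]=12 > arr[5]=11
(2, 6): arr[2]=12 > arr[6]=5
(3, 4): arr[3]=15 > arr[4]=2
(3, 5): arr[3]=15 > arr[5]=11
(3, 6): arr[3]=15 > arr[6]=5
(3, 7): arr[3]=15 > arr[7]=12
(5, 6): arr[5]=11 > arr[6]=5

Total inversions: 11

The array has 11 inversion(s): (0,4), (1,4), (1,6), (2,4), (2,5), (2,6), (3,4), (3,5), (3,6), (3,7), (5,6). Each pair (i,j) satisfies i < j and arr[i] > arr[j].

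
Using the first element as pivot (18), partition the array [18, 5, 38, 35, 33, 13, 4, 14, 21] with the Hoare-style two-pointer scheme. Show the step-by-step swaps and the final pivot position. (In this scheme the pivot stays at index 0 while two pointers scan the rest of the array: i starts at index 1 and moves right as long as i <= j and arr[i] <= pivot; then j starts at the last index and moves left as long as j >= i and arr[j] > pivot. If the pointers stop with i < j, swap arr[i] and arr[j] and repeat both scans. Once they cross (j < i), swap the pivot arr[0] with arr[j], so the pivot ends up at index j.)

Hoare-style two-pointer partition with pivot = 18:

Initial array: [18, 5, 38, 35, 33, 13, 4, 14, 21]

Pointers start at i = 1, j = 8.
i stops at index 2 (arr[2]=38 > 18), j stops at index 7 (arr[7]=14 <= 18): swap arr[2] and arr[7], array becomes [18, 5, 14, 35, 33, 13, 4, 38, 21]
i stops at index 3 (arr[3]=35 > 18), j stops at index 6 (arr[6]=4 <= 18): swap arr[3] and arr[6], array becomes [18, 5, 14, 4, 33, 13, 35, 38, 21]
i stops at index 4 (arr[4]=33 > 18), j stops at index 5 (arr[5]=13 <= 18): swap arr[4] and arr[5], array becomes [18, 5, 14, 4, 13, 33, 35, 38, 21]
i ends at 5, j ends at 4: the pointers have crossed (j < i), so scanning stops.

Swap pivot arr[0] with arr[4] to place pivot at position 4: [13, 5, 14, 4, 18, 33, 35, 38, 21]
Pivot position: 4

After partitioning with pivot 18, the array becomes [13, 5, 14, 4, 18, 33, 35, 38, 21]. The pivot is placed at index 4. All elements to the left of the pivot are <= 18, and all elements to the right are > 18.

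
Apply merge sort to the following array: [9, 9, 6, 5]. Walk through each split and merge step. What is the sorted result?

Merge sort trace:

Split: [9, 9, 6, 5] -> [9, 9] and [6, 5]
  Split: [9, 9] -> [9] and [9]
  Merge: [9] + [9] -> [9, 9]
  Split: [6, 5] -> [6] and [5]
  Merge: [6] + [5] -> [5, 6]
Merge: [9, 9] + [5, 6] -> [5, 6, 9, 9]

Final sorted array: [5, 6, 9, 9]

The merge sort proceeds by recursively splitting the array and merging sorted halves.
After all merges, the sorted array is [5, 6, 9, 9].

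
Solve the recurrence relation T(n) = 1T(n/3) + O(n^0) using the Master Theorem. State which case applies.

Master Theorem for T(n) = 1T(n/3) + O(n^0):

a = 1, b = 3, c = 0
log_b(a) = log_3(1) = 0.0000

Case 2: c = 0 = log_3(1) = 0.0000
T(n) = O(n^0 log n) = O(log n)

For T(n) = 1T(n/3) + O(n^0): log_3(1) = 0.0000. This is Case 2 of the Master Theorem (c = log_b(a), equal work at all levels), giving O(log n).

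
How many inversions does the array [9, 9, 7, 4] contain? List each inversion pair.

Finding inversions in [9, 9, 7, 4]:

(0, 2): arr[0]=9 > arr[2]=7
(0, 3): arr[0]=9 > arr[3]=4
(1, 2): arr[1]=9 > arr[2]=7
(1, 3): arr[1]=9 > arr[3]=4
(2, 3): arr[2]=7 > arr[3]=4

Total inversions: 5

The array has 5 inversion(s): (0,2), (0,3), (1,2), (1,3), (2,3). Each pair (i,j) satisfies i < j and arr[i] > arr[j].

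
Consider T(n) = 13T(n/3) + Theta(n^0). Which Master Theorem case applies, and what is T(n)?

Master Theorem for T(n) = 13T(n/3) + O(n^0):

a = 13, b = 3, c = 0
log_b(a) = log_3(13) = 2.3347

Case 1: c = 0 < log_3(13) = 2.3347
T(n) = O(n^(log_3 13))

For T(n) = 13T(n/3) + O(n^0): log_3(13) = 2.3347. This is Case 1 of the Master Theorem (c < log_b(a), work dominated by leaves), giving O(n^(log_3 13)).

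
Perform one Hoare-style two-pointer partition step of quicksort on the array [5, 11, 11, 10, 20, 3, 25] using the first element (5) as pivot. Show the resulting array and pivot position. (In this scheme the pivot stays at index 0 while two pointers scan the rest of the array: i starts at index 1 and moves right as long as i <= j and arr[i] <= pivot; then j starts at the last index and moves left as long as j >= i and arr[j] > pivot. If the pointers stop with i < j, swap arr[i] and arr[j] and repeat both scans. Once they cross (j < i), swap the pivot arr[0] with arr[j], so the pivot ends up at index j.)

Hoare-style two-pointer partition with pivot = 5:

Initial array: [5, 11, 11, 10, 20, 3, 25]

Pointers start at i = 1, j = 6.
i stops at index 1 (arr[1]=11 > 5), j stops at index 5 (arr[5]=3 <= 5): swap arr[1] and arr[5], array becomes [5, 3, 11, 10, 20, 11, 25]
i ends at 2, j ends at 1: the pointers have crossed (j < i), so scanning stops.

Swap pivot arr[0] with arr[1] to place pivot at position 1: [3, 5, 11, 10, 20, 11, 25]
Pivot position: 1

After partitioning with pivot 5, the array becomes [3, 5, 11, 10, 20, 11, 25]. The pivot is placed at index 1. All elements to the left of the pivot are <= 5, and all elements to the right are > 5.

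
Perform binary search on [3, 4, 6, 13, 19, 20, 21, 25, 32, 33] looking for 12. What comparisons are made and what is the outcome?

Binary search for 12 in [3, 4, 6, 13, 19, 20, 21, 25, 32, 33]:

lo=0, hi=9, mid=4, arr[mid]=19 -> 19 > 12, search left half
lo=0, hi=3, mid=1, arr[mid]=4 -> 4 < 12, search right half
lo=2, hi=3, mid=2, arr[mid]=6 -> 6 < 12, search right half
lo=3, hi=3, mid=3, arr[mid]=13 -> 13 > 12, search left half
lo=3 > hi=2, target 12 not found

Binary search determines that 12 is not in the array after 4 comparisons. The search space was exhausted without finding the target.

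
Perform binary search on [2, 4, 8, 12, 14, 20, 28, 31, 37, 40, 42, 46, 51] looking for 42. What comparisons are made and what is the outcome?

Binary search for 42 in [2, 4, 8, 12, 14, 20, 28, 31, 37, 40, 42, 46, 51]:

lo=0, hi=12, mid=6, arr[mid]=28 -> 28 < 42, search right half
lo=7, hi=12, mid=9, arr[mid]=40 -> 40 < 42, search right half
lo=10, hi=12, mid=11, arr[mid]=46 -> 46 > 42, search left half
lo=10, hi=10, mid=10, arr[mid]=42 -> Found target at index 10!

Binary search finds 42 at index 10 after 4 comparisons. The search repeatedly halves the search space by comparing with the middle element.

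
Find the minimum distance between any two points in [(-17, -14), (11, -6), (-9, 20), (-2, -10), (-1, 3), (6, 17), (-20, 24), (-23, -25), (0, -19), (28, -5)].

Computing all pairwise distances among 10 points:

d((-17, -14), (11, -6)) = 29.1204
d((-17, -14), (-9, 20)) = 34.9285
d((-17, -14), (-2, -10)) = 15.5242
d((-17, -14), (-1, 3)) = 23.3452
d((-17, -14), (6, 17)) = 38.6005
d((-17, -14), (-20, 24)) = 38.1182
d((-17, -14), (-23, -25)) = 12.53
d((-17, -14), (0, -19)) = 17.72
d((-17, -14), (28, -5)) = 45.8912
d((11, -6), (-9, 20)) = 32.8024
d((11, -6), (-2, -10)) = 13.6015
d((11, -6), (-1, 3)) = 15.0
d((11, -6), (6, 17)) = 23.5372
d((11, -6), (-20, 24)) = 43.1393
d((11, -6), (-23, -25)) = 38.9487
d((11, -6), (0, -19)) = 17.0294
d((11, -6), (28, -5)) = 17.0294
d((-9, 20), (-2, -10)) = 30.8058
d((-9, 20), (-1, 3)) = 18.7883
d((-9, 20), (6, 17)) = 15.2971
d((-9, 20), (-20, 24)) = 11.7047
d((-9, 20), (-23, -25)) = 47.1275
d((-9, 20), (0, -19)) = 40.025
d((-9, 20), (28, -5)) = 44.6542
d((-2, -10), (-1, 3)) = 13.0384
d((-2, -10), (6, 17)) = 28.1603
d((-2, -10), (-20, 24)) = 38.4708
d((-2, -10), (-23, -25)) = 25.807
d((-2, -10), (0, -19)) = 9.2195 <-- minimum
d((-2, -10), (28, -5)) = 30.4138
d((-1, 3), (6, 17)) = 15.6525
d((-1, 3), (-20, 24)) = 28.3196
d((-1, 3), (-23, -25)) = 35.609
d((-1, 3), (0, -19)) = 22.0227
d((-1, 3), (28, -5)) = 30.0832
d((6, 17), (-20, 24)) = 26.9258
d((6, 17), (-23, -25)) = 51.0392
d((6, 17), (0, -19)) = 36.4966
d((6, 17), (28, -5)) = 31.1127
d((-20, 24), (-23, -25)) = 49.0918
d((-20, 24), (0, -19)) = 47.4236
d((-20, 24), (28, -5)) = 56.0803
d((-23, -25), (0, -19)) = 23.7697
d((-23, -25), (28, -5)) = 54.7814
d((0, -19), (28, -5)) = 31.305

Closest pair: (-2, -10) and (0, -19) with distance 9.2195

The closest pair is (-2, -10) and (0, -19) with Euclidean distance 9.2195. For 10 points, brute-force pairwise comparison is shown above. For large n, the divide-and-conquer algorithm (sort by x, recurse on halves, check the dividing strip) achieves O(n log n).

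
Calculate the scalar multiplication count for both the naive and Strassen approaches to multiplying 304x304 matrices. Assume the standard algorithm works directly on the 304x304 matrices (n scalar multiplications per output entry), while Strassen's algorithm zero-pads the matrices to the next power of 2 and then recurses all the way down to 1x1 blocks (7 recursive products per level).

Matrix multiplication for 304x304 matrices:

Strassen's algorithm requires power-of-2 dimensions. Pad 304x304 to 512x512 (next power of 2).

Standard algorithm: 304^3 = 28094464 multiplications
Strassen's algorithm: 7^(log2(512)) = 7^9 = 40353607 multiplications
Difference: 28094464 - 40353607 = -12259143 (Strassen uses MORE here due to padding overhead — for small or just-over-power-of-2 n, padding can outweigh the per-level savings)

Standard: 28094464 multiplications (304^3). Strassen: 40353607 multiplications (7^9, after padding to 512x512). Strassen reduces 8 recursive multiplications to 7 at each level.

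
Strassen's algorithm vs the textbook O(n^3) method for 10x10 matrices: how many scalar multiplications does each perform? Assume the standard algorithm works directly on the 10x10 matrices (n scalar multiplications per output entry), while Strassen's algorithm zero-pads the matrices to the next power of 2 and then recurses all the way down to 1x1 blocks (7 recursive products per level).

Matrix multiplication for 10x10 matrices:

Strassen's algorithm requires power-of-2 dimensions. Pad 10x10 to 16x16 (next power of 2).

Standard algorithm: 10^3 = 1000 multiplications
Strassen's algorithm: 7^(log2(16)) = 7^4 = 2401 multiplications
Difference: 1000 - 2401 = -1401 (Strassen uses MORE here due to padding overhead — for small or just-over-power-of-2 n, padding can outweigh the per-level savings)

Standard: 1000 multiplications (10^3). Strassen: 2401 multiplications (7^4, after padding to 16x16). Strassen reduces 8 recursive multiplications to 7 at each level.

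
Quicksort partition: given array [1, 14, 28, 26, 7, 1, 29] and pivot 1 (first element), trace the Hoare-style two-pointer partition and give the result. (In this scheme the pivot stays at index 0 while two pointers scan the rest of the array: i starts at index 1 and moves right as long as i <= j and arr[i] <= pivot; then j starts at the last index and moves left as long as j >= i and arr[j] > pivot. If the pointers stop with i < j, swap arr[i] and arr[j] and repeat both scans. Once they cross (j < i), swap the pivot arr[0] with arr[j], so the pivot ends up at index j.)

Hoare-style two-pointer partition with pivot = 1:

Initial array: [1, 14, 28, 26, 7, 1, 29]

Pointers start at i = 1, j = 6.
i stops at index 1 (arr[1]=14 > 1), j stops at index 5 (arr[5]=1 <= 1): swap arr[1] and arr[5], array becomes [1, 1, 28, 26, 7, 14, 29]
i ends at 2, j ends at 1: the pointers have crossed (j < i), so scanning stops.

Swap pivot arr[0] with arr[1] to place pivot at position 1: [1, 1, 28, 26, 7, 14, 29]
Pivot position: 1

After partitioning with pivot 1, the array becomes [1, 1, 28, 26, 7, 14, 29]. The pivot is placed at index 1. All elements to the left of the pivot are <= 1, and all elements to the right are > 1.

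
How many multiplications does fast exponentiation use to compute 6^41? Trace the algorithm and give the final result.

Computing 6^41 by squaring (build up from 6^1; each line after the first costs one multiplication):

6^1 = 6
6^2 = (6^1)^2 = 6^2 = 36
6^4 = (6^2)^2 = 36^2 = 1296
6^5 = 6 * 6^4 = 6 * 1296 = 7776
6^10 = (6^5)^2 = 7776^2 = 60466176
6^20 = (6^10)^2 = 60466176^2 = 3656158440062976
6^40 = (6^20)^2 = 3656158440062976^2 = 13367494538843734067838845976576
6^41 = 6 * 6^40 = 6 * 13367494538843734067838845976576 = 80204967233062404407033075859456

Result: 80204967233062404407033075859456
Multiplications needed: 7 (7 lines after 6^1)

6^41 = 80204967233062404407033075859456. Using exponentiation by squaring, this requires 7 multiplications. The key idea: if the exponent is even, square the half-power; if odd, multiply by the base once.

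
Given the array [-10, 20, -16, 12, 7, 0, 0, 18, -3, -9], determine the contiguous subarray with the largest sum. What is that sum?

Using Kadane's algorithm on [-10, 20, -16, 12, 7, 0, 0, 18, -3, -9]:

Scanning through the array:
Position 1 (value 20): max_ending_here = 20, max_so_far = 20
Position 2 (value -16): max_ending_here = 4, max_so_far = 20
Position 3 (value 12): max_ending_here = 16, max_so_far = 20
Position 4 (value 7): max_ending_here = 23, max_so_far = 23
Position 5 (value 0): max_ending_here = 23, max_so_far = 23
Position 6 (value 0): max_ending_here = 23, max_so_far = 23
Position 7 (value 18): max_ending_here = 41, max_so_far = 41
Position 8 (value -3): max_ending_here = 38, max_so_far = 41
Position 9 (value -9): max_ending_here = 29, max_so_far = 41

Maximum subarray: [20, -16, 12, 7, 0, 0, 18]
Maximum sum: 41

The maximum subarray is [20, -16, 12, 7, 0, 0, 18] with sum 41. This subarray runs from index 1 to index 7.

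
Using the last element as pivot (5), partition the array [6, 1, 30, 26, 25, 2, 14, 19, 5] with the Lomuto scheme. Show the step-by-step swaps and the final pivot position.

Lomuto partition with pivot = 5:

Initial array: [6, 1, 30, 26, 25, 2, 14, 19, 5]

arr[0]=6 > 5: no swap
arr[1]=1 <= 5: swap with position 0, array becomes [1, 6, 30, 26, 25, 2, 14, 19, 5]
arr[2]=30 > 5: no swap
arr[3]=26 > 5: no swap
arr[4]=25 > 5: no swap
arr[5]=2 <= 5: swap with position 1, array becomes [1, 2, 30, 26, 25, 6, 14, 19, 5]
arr[6]=14 > 5: no swap
arr[7]=19 > 5: no swap

Place pivot at position 2: [1, 2, 5, 26, 25, 6, 14, 19, 30]
Pivot position: 2

After partitioning with pivot 5, the array becomes [1, 2, 5, 26, 25, 6, 14, 19, 30]. The pivot is placed at index 2. All elements to the left of the pivot are <= 5, and all elements to the right are > 5.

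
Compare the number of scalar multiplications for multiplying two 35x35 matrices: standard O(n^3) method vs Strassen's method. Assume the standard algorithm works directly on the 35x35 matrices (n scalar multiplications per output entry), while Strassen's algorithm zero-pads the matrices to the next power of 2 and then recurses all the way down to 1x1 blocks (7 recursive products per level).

Matrix multiplication for 35x35 matrices:

Strassen's algorithm requires power-of-2 dimensions. Pad 35x35 to 64x64 (next power of 2).

Standard algorithm: 35^3 = 42875 multiplications
Strassen's algorithm: 7^(log2(64)) = 7^6 = 117649 multiplications
Difference: 42875 - 117649 = -74774 (Strassen uses MORE here due to padding overhead — for small or just-over-power-of-2 n, padding can outweigh the per-level savings)

Standard: 42875 multiplications (35^3). Strassen: 117649 multiplications (7^6, after padding to 64x64). Strassen reduces 8 recursive multiplications to 7 at each level.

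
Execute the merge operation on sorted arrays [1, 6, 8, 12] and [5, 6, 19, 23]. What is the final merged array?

Merging process:

Compare 1 vs 5: take 1 from left. Merged: [1]
Compare 6 vs 5: take 5 from right. Merged: [1, 5]
Compare 6 vs 6: take 6 from left. Merged: [1, 5, 6]
Compare 8 vs 6: take 6 from right. Merged: [1, 5, 6, 6]
Compare 8 vs 19: take 8 from left. Merged: [1, 5, 6, 6, 8]
Compare 12 vs 19: take 12 from left. Merged: [1, 5, 6, 6, 8, 12]
Append remaining from right: [19, 23]. Merged: [1, 5, 6, 6, 8, 12, 19, 23]

Final merged array: [1, 5, 6, 6, 8, 12, 19, 23]
Total comparisons: 6

The merged array is [1, 5, 6, 6, 8, 12, 19, 23], requiring 6 comparisons. The merge step runs in O(n) time where n is the total number of elements.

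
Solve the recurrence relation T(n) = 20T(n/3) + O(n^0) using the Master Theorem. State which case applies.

Master Theorem for T(n) = 20T(n/3) + O(n^0):

a = 20, b = 3, c = 0
log_b(a) = log_3(20) = 2.7268

Case 1: c = 0 < log_3(20) = 2.7268
T(n) = O(n^(log_3 20))

For T(n) = 20T(n/3) + O(n^0): log_3(20) = 2.7268. This is Case 1 of the Master Theorem (c < log_b(a), work dominated by leaves), giving O(n^(log_3 20)).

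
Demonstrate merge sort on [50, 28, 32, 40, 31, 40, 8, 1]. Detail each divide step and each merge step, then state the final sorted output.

Merge sort trace:

Split: [50, 28, 32, 40, 31, 40, 8, 1] -> [50, 28, 32, 40] and [31, 40, 8, 1]
  Split: [50, 28, 32, 40] -> [50, 28] and [32, 40]
    Split: [50, 28] -> [50] and [28]
    Merge: [50] + [28] -> [28, 50]
    Split: [32, 40] -> [32] and [40]
    Merge: [32] + [40] -> [32, 40]
  Merge: [28, 50] + [32, 40] -> [28, 32, 40, 50]
  Split: [31, 40, 8, 1] -> [31, 40] and [8, 1]
    Split: [31, 40] -> [31] and [40]
    Merge: [31] + [40] -> [31, 40]
    Split: [8, 1] -> [8] and [1]
    Merge: [8] + [1] -> [1, 8]
  Merge: [31, 40] + [1, 8] -> [1, 8, 31, 40]
Merge: [28, 32, 40, 50] + [1, 8, 31, 40] -> [1, 8, 28, 31, 32, 40, 40, 50]

Final sorted array: [1, 8, 28, 31, 32, 40, 40, 50]

The merge sort proceeds by recursively splitting the array and merging sorted halves.
After all merges, the sorted array is [1, 8, 28, 31, 32, 40, 40, 50].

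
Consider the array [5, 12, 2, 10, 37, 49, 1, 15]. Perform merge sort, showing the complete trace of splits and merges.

Merge sort trace:

Split: [5, 12, 2, 10, 37, 49, 1, 15] -> [5, 12, 2, 10] and [37, 49, 1, 15]
  Split: [5, 12, 2, 10] -> [5, 12] and [2, 10]
    Split: [5, 12] -> [5] and [12]
    Merge: [5] + [12] -> [5, 12]
    Split: [2, 10] -> [2] and [10]
    Merge: [2] + [10] -> [2, 10]
  Merge: [5, 12] + [2, 10] -> [2, 5, 10, 12]
  Split: [37, 49, 1, 15] -> [37, 49] and [1, 15]
    Split: [37, 49] -> [37] and [49]
    Merge: [37] + [49] -> [37, 49]
    Split: [1, 15] -> [1] and [15]
    Merge: [1] + [15] -> [1, 15]
  Merge: [37, 49] + [1, 15] -> [1, 15, 37, 49]
Merge: [2, 5, 10, 12] + [1, 15, 37, 49] -> [1, 2, 5, 10, 12, 15, 37, 49]

Final sorted array: [1, 2, 5, 10, 12, 15, 37, 49]

The merge sort proceeds by recursively splitting the array and merging sorted halves.
After all merges, the sorted array is [1, 2, 5, 10, 12, 15, 37, 49].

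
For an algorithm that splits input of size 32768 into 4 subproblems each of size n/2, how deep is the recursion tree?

For divide and conquer with division factor 2:

Problem sizes at each level:
Level 0: 32768
Level 1: 16384
Level 2: 8192
Level 3: 4096
Level 4: 2048
Level 5: 1024
Level 6: 512
Level 7: 256
Level 8: 128
Level 9: 64
Level 10: 32
Level 11: 16
Level 12: 8
Level 13: 4
Level 14: 2
Level 15: 1

The root is level 0 and the size-1 base case is level 15 (the tree spans levels 0 through 15, i.e. 16 levels counting the root), so the depth is the number of divisions: log_2(32768) = 15

The recursion tree depth is log_2(32768) = 15. At each level, the problem size is divided by 2, so it takes 15 divisions to reduce to a base case of size 1. The algorithm makes 4 recursive calls at each level.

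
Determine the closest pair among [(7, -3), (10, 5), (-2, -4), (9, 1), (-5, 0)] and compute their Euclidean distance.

Computing all pairwise distances among 5 points:

d((7, -3), (10, 5)) = 8.544
d((7, -3), (-2, -4)) = 9.0554
d((7, -3), (9, 1)) = 4.4721
d((7, -3), (-5, 0)) = 12.3693
d((10, 5), (-2, -4)) = 15.0
d((10, 5), (9, 1)) = 4.1231 <-- minimum
d((10, 5), (-5, 0)) = 15.8114
d((-2, -4), (9, 1)) = 12.083
d((-2, -4), (-5, 0)) = 5.0
d((9, 1), (-5, 0)) = 14.0357

Closest pair: (10, 5) and (9, 1) with distance 4.1231

The closest pair is (10, 5) and (9, 1) with Euclidean distance 4.1231. For 5 points, brute-force pairwise comparison is shown above. For large n, the divide-and-conquer algorithm (sort by x, recurse on halves, check the dividing strip) achieves O(n log n).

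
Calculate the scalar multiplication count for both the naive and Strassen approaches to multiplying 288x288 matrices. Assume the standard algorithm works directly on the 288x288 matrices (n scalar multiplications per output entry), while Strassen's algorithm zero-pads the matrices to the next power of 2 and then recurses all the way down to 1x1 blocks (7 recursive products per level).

Matrix multiplication for 288x288 matrices:

Strassen's algorithm requires power-of-2 dimensions. Pad 288x288 to 512x512 (next power of 2).

Standard algorithm: 288^3 = 23887872 multiplications
Strassen's algorithm: 7^(log2(512)) = 7^9 = 40353607 multiplications
Difference: 23887872 - 40353607 = -16465735 (Strassen uses MORE here due to padding overhead — for small or just-over-power-of-2 n, padding can outweigh the per-level savings)

Standard: 23887872 multiplications (288^3). Strassen: 40353607 multiplications (7^9, after padding to 512x512). Strassen reduces 8 recursive multiplications to 7 at each level.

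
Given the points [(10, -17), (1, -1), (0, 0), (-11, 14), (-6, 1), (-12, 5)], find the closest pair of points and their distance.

Computing all pairwise distances among 6 points:

d((10, -17), (1, -1)) = 18.3576
d((10, -17), (0, 0)) = 19.7231
d((10, -17), (-11, 14)) = 37.4433
d((10, -17), (-6, 1)) = 24.0832
d((10, -17), (-12, 5)) = 31.1127
d((1, -1), (0, 0)) = 1.4142 <-- minimum
d((1, -1), (-11, 14)) = 19.2094
d((1, -1), (-6, 1)) = 7.2801
d((1, -1), (-12, 5)) = 14.3178
d((0, 0), (-11, 14)) = 17.8045
d((0, 0), (-6, 1)) = 6.0828
d((0, 0), (-12, 5)) = 13.0
d((-11, 14), (-6, 1)) = 13.9284
d((-11, 14), (-12, 5)) = 9.0554
d((-6, 1), (-12, 5)) = 7.2111

Closest pair: (1, -1) and (0, 0) with distance 1.4142

The closest pair is (1, -1) and (0, 0) with Euclidean distance 1.4142. For 6 points, brute-force pairwise comparison is shown above. For large n, the divide-and-conquer algorithm (sort by x, recurse on halves, check the dividing strip) achieves O(n log n).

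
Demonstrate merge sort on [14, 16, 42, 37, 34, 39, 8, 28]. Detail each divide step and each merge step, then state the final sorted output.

Merge sort trace:

Split: [14, 16, 42, 37, 34, 39, 8, 28] -> [14, 16, 42, 37] and [34, 39, 8, 28]
  Split: [14, 16, 42, 37] -> [14, 16] and [42, 37]
    Split: [14, 16] -> [14] and [16]
    Merge: [14] + [16] -> [14, 16]
    Split: [42, 37] -> [42] and [37]
    Merge: [42] + [37] -> [37, 42]
  Merge: [14, 16] + [37, 42] -> [14, 16, 37, 42]
  Split: [34, 39, 8, 28] -> [34, 39] and [8, 28]
    Split: [34, 39] -> [34] and [39]
    Merge: [34] + [39] -> [34, 39]
    Split: [8, 28] -> [8] and [28]
    Merge: [8] + [28] -> [8, 28]
  Merge: [34, 39] + [8, 28] -> [8, 28, 34, 39]
Merge: [14, 16, 37, 42] + [8, 28, 34, 39] -> [8, 14, 16, 28, 34, 37, 39, 42]

Final sorted array: [8, 14, 16, 28, 34, 37, 39, 42]

The merge sort proceeds by recursively splitting the array and merging sorted halves.
After all merges, the sorted array is [8, 14, 16, 28, 34, 37, 39, 42].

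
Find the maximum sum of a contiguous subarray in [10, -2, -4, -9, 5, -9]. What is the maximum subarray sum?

Using Kadane's algorithm on [10, -2, -4, -9, 5, -9]:

Scanning through the array:
Position 1 (value -2): max_ending_here = 8, max_so_far = 10
Position 2 (value -4): max_ending_here = 4, max_so_far = 10
Position 3 (value -9): max_ending_here = -5, max_so_far = 10
Position 4 (value 5): max_ending_here = 5, max_so_far = 10
Position 5 (value -9): max_ending_here = -4, max_so_far = 10

Maximum subarray: [10]
Maximum sum: 10

The maximum subarray is [10] with sum 10. This subarray runs from index 0 to index 0.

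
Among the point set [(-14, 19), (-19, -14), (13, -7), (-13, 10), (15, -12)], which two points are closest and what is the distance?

Computing all pairwise distances among 5 points:

d((-14, 19), (-19, -14)) = 33.3766
d((-14, 19), (13, -7)) = 37.4833
d((-14, 19), (-13, 10)) = 9.0554
d((-14, 19), (15, -12)) = 42.45
d((-19, -14), (13, -7)) = 32.7567
d((-19, -14), (-13, 10)) = 24.7386
d((-19, -14), (15, -12)) = 34.0588
d((13, -7), (-13, 10)) = 31.0644
d((13, -7), (15, -12)) = 5.3852 <-- minimum
d((-13, 10), (15, -12)) = 35.609

Closest pair: (13, -7) and (15, -12) with distance 5.3852

The closest pair is (13, -7) and (15, -12) with Euclidean distance 5.3852. For 5 points, brute-force pairwise comparison is shown above. For large n, the divide-and-conquer algorithm (sort by x, recurse on halves, check the dividing strip) achieves O(n log n).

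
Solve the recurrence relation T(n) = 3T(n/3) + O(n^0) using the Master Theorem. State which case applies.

Master Theorem for T(n) = 3T(n/3) + O(n^0):

a = 3, b = 3, c = 0
log_b(a) = log_3(3) = 1.0000

Case 1: c = 0 < log_3(3) = 1.0000
T(n) = O(n^(log_3 3)) = O(n)

For T(n) = 3T(n/3) + O(n^0): log_3(3) = 1.0000. This is Case 1 of the Master Theorem (c < log_b(a), work dominated by leaves), giving O(n).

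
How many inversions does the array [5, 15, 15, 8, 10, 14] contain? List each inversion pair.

Finding inversions in [5, 15, 15, 8, 10, 14]:

(1, 3): arr[1]=15 > arr[3]=8
(1, 4): arr[1]=15 > arr[4]=10
(1, 5): arr[1]=15 > arr[5]=14
(2, 3): arr[2]=15 > arr[3]=8
(2, 4): arr[2]=15 > arr[4]=10
(2, 5): arr[2]=15 > arr[5]=14

Total inversions: 6

The array has 6 inversion(s): (1,3), (1,4), (1,5), (2,3), (2,4), (2,5). Each pair (i,j) satisfies i < j and arr[i] > arr[j].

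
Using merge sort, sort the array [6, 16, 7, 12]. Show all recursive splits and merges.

Merge sort trace:

Split: [6, 16, 7, 12] -> [6, 16] and [7, 12]
  Split: [6, 16] -> [6] and [16]
  Merge: [6] + [16] -> [6, 16]
  Split: [7, 12] -> [7] and [12]
  Merge: [7] + [12] -> [7, 12]
Merge: [6, 16] + [7, 12] -> [6, 7, 12, 16]

Final sorted array: [6, 7, 12, 16]

The merge sort proceeds by recursively splitting the array and merging sorted halves.
After all merges, the sorted array is [6, 7, 12, 16].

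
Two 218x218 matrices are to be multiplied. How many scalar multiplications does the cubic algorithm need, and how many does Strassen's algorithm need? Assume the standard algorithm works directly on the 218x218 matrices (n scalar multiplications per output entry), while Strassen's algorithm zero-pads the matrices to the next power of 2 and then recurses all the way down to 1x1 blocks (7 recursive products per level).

Matrix multiplication for 218x218 matrices:

Strassen's algorithm requires power-of-2 dimensions. Pad 218x218 to 256x256 (next power of 2).

Standard algorithm: 218^3 = 10360232 multiplications
Strassen's algorithm: 7^(log2(256)) = 7^8 = 5764801 multiplications
Savings: 10360232 - 5764801 = 4595431 multiplications

Standard: 10360232 multiplications (218^3). Strassen: 5764801 multiplications (7^8, after padding to 256x256). Strassen reduces 8 recursive multiplications to 7 at each level.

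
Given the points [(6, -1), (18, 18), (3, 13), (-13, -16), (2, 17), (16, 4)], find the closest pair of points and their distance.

Computing all pairwise distances among 6 points:

d((6, -1), (18, 18)) = 22.4722
d((6, -1), (3, 13)) = 14.3178
d((6, -1), (-13, -16)) = 24.2074
d((6, -1), (2, 17)) = 18.4391
d((6, -1), (16, 4)) = 11.1803
d((18, 18), (3, 13)) = 15.8114
d((18, 18), (-13, -16)) = 46.0109
d((18, 18), (2, 17)) = 16.0312
d((18, 18), (16, 4)) = 14.1421
d((3, 13), (-13, -16)) = 33.121
d((3, 13), (2, 17)) = 4.1231 <-- minimum
d((3, 13), (16, 4)) = 15.8114
d((-13, -16), (2, 17)) = 36.2491
d((-13, -16), (16, 4)) = 35.2278
d((2, 17), (16, 4)) = 19.105

Closest pair: (3, 13) and (2, 17) with distance 4.1231

The closest pair is (3, 13) and (2, 17) with Euclidean distance 4.1231. For 6 points, brute-force pairwise comparison is shown above. For large n, the divide-and-conquer algorithm (sort by x, recurse on halves, check the dividing strip) achieves O(n log n).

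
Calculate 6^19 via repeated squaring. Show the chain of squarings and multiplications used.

Computing 6^19 by squaring (build up from 6^1; each line after the first costs one multiplication):

6^1 = 6
6^2 = (6^1)^2 = 6^2 = 36
6^4 = (6^2)^2 = 36^2 = 1296
6^8 = (6^4)^2 = 1296^2 = 1679616
6^9 = 6 * 6^8 = 6 * 1679616 = 10077696
6^18 = (6^9)^2 = 10077696^2 = 101559956668416
6^19 = 6 * 6^18 = 6 * 101559956668416 = 609359740010496

Result: 609359740010496
Multiplications needed: 6 (6 lines after 6^1)

6^19 = 609359740010496. Using exponentiation by squaring, this requires 6 multiplications. The key idea: if the exponent is even, square the half-power; if odd, multiply by the base once.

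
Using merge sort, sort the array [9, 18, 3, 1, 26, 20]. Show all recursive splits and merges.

Merge sort trace:

Split: [9, 18, 3, 1, 26, 20] -> [9, 18, 3] and [1, 26, 20]
  Split: [9, 18, 3] -> [9] and [18, 3]
    Split: [18, 3] -> [18] and [3]
    Merge: [18] + [3] -> [3, 18]
  Merge: [9] + [3, 18] -> [3, 9, 18]
  Split: [1, 26, 20] -> [1] and [26, 20]
    Split: [26, 20] -> [26] and [20]
    Merge: [26] + [20] -> [20, 26]
  Merge: [1] + [20, 26] -> [1, 20, 26]
Merge: [3, 9, 18] + [1, 20, 26] -> [1, 3, 9, 18, 20, 26]

Final sorted array: [1, 3, 9, 18, 20, 26]

The merge sort proceeds by recursively splitting the array and merging sorted halves.
After all merges, the sorted array is [1, 3, 9, 18, 20, 26].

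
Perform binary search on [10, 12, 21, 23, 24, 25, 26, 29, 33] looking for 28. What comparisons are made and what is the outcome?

Binary search for 28 in [10, 12, 21, 23, 24, 25, 26, 29, 33]:

lo=0, hi=8, mid=4, arr[mid]=24 -> 24 < 28, search right half
lo=5, hi=8, mid=6, arr[mid]=26 -> 26 < 28, search right half
lo=7, hi=8, mid=7, arr[mid]=29 -> 29 > 28, search left half
lo=7 > hi=6, target 28 not found

Binary search determines that 28 is not in the array after 3 comparisons. The search space was exhausted without finding the target.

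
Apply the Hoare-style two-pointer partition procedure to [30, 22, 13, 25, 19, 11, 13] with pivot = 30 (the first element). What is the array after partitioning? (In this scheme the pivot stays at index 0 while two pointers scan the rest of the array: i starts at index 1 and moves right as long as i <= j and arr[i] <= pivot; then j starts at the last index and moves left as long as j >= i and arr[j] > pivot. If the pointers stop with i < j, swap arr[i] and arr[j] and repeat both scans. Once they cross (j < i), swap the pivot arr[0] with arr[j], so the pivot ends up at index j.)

Hoare-style two-pointer partition with pivot = 30:

Initial array: [30, 22, 13, 25, 19, 11, 13]

Pointers start at i = 1, j = 6.
i ends at 7, j ends at 6: the pointers have crossed (j < i), so scanning stops.

Swap pivot arr[0] with arr[6] to place pivot at position 6: [13, 22, 13, 25, 19, 11, 30]
Pivot position: 6

After partitioning with pivot 30, the array becomes [13, 22, 13, 25, 19, 11, 30]. The pivot is placed at index 6. All elements to the left of the pivot are <= 30, and all elements to the right are > 30.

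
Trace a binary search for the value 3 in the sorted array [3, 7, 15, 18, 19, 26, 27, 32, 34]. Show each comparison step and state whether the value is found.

Binary search for 3 in [3, 7, 15, 18, 19, 26, 27, 32, 34]:

lo=0, hi=8, mid=4, arr[mid]=19 -> 19 > 3, search left half
lo=0, hi=3, mid=1, arr[mid]=7 -> 7 > 3, search left half
lo=0, hi=0, mid=0, arr[mid]=3 -> Found target at index 0!

Binary search finds 3 at index 0 after 3 comparisons. The search repeatedly halves the search space by comparing with the middle element.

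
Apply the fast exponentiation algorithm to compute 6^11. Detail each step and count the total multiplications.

Computing 6^11 by squaring (build up from 6^1; each line after the first costs one multiplication):

6^1 = 6
6^2 = (6^1)^2 = 6^2 = 36
6^4 = (6^2)^2 = 36^2 = 1296
6^5 = 6 * 6^4 = 6 * 1296 = 7776
6^10 = (6^5)^2 = 7776^2 = 60466176
6^11 = 6 * 6^10 = 6 * 60466176 = 362797056

Result: 362797056
Multiplications needed: 5 (5 lines after 6^1)

6^11 = 362797056. Using exponentiation by squaring, this requires 5 multiplications. The key idea: if the exponent is even, square the half-power; if odd, multiply by the base once.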